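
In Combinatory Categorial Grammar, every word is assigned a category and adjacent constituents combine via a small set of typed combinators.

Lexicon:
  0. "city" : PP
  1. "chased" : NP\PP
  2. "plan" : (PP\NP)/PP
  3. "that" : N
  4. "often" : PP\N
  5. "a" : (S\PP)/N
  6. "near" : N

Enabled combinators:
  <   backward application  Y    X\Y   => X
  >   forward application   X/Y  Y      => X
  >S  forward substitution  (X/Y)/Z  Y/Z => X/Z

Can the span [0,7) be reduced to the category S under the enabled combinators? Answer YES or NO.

[0,7] S   <
  [0,5] PP   <
    [0,2] NP   <
      [0,1] "city" : PP
      [1,2] "chased" : NP\PP
    [2,5] PP\NP   >
      [2,3] "plan" : (PP\NP)/PP
      [3,5] PP   <
        [3,4] "that" : N
        [4,5] "often" : PP\N
  [5,7] S\PP   >
    [5,6] "a" : (S\PP)/N
    [6,7] "near" : N

YES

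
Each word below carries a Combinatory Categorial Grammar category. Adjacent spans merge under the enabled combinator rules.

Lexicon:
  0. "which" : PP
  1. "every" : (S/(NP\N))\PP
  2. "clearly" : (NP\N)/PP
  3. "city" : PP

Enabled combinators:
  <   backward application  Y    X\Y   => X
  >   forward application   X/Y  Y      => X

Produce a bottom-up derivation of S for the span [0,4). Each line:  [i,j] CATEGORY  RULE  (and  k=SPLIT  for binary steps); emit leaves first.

[0,4] S   >
  [0,2] S/(NP\N)   <
    [0,1] "which" : PP
    [1,2] "every" : (S/(NP\N))\PP
  [2,4] NP\N   >
    [2,3] "clearly" : (NP\N)/PP
    [3,4] "city" : PP

[0,1] PP  lex  "which"
[1,2] (S/(NP\N))\PP  lex  "every"
[0,2] S/(NP\N)  <  k=1
[2,3] (NP\N)/PP  lex  "clearly"
[3,4] PP  lex  "city"
[2,4] NP\N  >  k=3
[0,4] S  >  k=2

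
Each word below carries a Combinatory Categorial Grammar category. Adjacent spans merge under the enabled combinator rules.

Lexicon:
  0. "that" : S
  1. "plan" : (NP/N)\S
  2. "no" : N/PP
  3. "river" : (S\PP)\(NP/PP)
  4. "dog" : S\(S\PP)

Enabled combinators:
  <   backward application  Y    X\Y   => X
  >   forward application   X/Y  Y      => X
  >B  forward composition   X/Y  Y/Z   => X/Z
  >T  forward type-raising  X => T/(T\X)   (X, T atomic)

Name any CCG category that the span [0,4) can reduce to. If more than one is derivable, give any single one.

[0,5] S   <
  [0,4] S\PP   <
    [0,3] NP/PP   >B
      [0,2] NP/N   <
        [0,1] "that" : S
        [1,2] "plan" : (NP/N)\S
      [2,3] "no" : N/PP
    [3,4] "river" : (S\PP)\(NP/PP)
  [4,5] "dog" : S\(S\PP)

S\PP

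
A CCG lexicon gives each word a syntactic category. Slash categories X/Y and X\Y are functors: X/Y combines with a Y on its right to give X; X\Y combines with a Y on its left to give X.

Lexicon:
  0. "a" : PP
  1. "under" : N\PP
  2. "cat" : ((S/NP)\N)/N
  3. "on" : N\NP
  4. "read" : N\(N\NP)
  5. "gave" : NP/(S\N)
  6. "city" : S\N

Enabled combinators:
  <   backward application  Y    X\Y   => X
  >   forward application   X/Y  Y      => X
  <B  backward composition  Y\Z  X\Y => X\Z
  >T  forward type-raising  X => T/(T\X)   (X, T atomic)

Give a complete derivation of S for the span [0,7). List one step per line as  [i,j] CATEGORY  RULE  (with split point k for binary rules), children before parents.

[0,1] PP  lex  "a"
[0,1] N/(N\PP)  >T
[1,2] N\PP  lex  "under"
[0,2] N  >  k=1
[2,3] ((S/NP)\N)/N  lex  "cat"
[3,4] N\NP  lex  "on"
[4,5] N\(N\NP)  lex  "read"
[3,5] N  <  k=4
[2,5] (S/NP)\N  >  k=3
[0,5] S/NP  <  k=2
[5,6] NP/(S\N)  lex  "gave"
[6,7] S\N  lex  "city"
[5,7] NP  >  k=6
[0,7] S  >  k=5

[0,7] S   >
  [0,5] S/NP   <
    [0,2] N   >
      [0,1] N/(N\PP)   >T
        [0,1] "a" : PP
      [1,2] "under" : N\PP
    [2,5] (S/NP)\N   >
      [2,3] "cat" : ((S/NP)\N)/N
      [3,5] N   <
        [3,4] "on" : N\NP
        [4,5] "read" : N\(N\NP)
  [5,7] NP   >
    [5,6] "gave" : NP/(S\N)
    [6,7] "city" : S\N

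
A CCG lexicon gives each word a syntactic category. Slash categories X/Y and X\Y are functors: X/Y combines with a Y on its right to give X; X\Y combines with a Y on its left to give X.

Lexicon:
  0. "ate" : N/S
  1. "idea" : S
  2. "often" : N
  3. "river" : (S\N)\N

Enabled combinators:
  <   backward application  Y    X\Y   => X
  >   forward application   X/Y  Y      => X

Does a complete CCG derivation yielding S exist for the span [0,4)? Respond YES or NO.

YES

[0,4] S   <
  [0,2] N   >
    [0,1] "ate" : N/S
    [1,2] "idea" : S
  [2,4] S\N   <
    [2,3] "often" : N
    [3,4] "river" : (S\N)\N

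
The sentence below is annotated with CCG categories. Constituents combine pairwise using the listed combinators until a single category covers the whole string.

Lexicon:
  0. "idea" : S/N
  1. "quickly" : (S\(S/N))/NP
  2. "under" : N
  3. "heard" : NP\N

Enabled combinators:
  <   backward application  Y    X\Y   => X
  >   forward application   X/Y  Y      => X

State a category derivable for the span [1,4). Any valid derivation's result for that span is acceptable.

[0,4] S   <
  [0,1] "idea" : S/N
  [1,4] S\(S/N)   >
    [1,2] "quickly" : (S\(S/N))/NP
    [2,4] NP   <
      [2,3] "under" : N
      [3,4] "heard" : NP\N

S\(S/N)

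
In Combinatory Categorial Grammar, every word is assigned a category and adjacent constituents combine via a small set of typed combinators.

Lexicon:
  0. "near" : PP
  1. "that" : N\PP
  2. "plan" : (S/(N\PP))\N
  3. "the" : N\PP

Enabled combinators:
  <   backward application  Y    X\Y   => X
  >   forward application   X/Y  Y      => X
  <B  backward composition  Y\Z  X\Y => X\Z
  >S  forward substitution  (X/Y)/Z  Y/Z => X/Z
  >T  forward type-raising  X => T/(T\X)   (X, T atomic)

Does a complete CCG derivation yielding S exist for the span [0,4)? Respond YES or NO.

[0,4] S   >
  [0,3] S/(N\PP)   <
    [0,2] N   <
      [0,1] "near" : PP
      [1,2] "that" : N\PP
    [2,3] "plan" : (S/(N\PP))\N
  [3,4] "the" : N\PP

YES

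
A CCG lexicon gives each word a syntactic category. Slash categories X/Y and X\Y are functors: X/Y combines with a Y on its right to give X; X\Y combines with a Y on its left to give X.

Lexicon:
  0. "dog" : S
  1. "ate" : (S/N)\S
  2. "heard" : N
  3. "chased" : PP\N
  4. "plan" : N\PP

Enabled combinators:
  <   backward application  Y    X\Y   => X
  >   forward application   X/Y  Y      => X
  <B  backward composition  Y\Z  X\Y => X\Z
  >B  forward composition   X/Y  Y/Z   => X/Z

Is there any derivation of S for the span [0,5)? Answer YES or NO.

YES

[0,5] S   >
  [0,2] S/N   <
    [0,1] "dog" : S
    [1,2] "ate" : (S/N)\S
  [2,5] N   <
    [2,4] PP   <
      [2,3] "heard" : N
      [3,4] "chased" : PP\N
    [4,5] "plan" : N\PP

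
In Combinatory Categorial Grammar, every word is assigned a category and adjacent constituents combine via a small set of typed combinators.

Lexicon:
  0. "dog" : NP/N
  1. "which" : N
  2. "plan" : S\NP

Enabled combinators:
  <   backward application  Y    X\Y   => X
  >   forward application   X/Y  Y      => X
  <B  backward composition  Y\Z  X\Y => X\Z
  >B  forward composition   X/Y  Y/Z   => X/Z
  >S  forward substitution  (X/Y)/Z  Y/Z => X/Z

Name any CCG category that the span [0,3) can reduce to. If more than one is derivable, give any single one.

S

[0,3] S   <
  [0,2] NP   >
    [0,1] "dog" : NP/N
    [1,2] "which" : N
  [2,3] "plan" : S\NP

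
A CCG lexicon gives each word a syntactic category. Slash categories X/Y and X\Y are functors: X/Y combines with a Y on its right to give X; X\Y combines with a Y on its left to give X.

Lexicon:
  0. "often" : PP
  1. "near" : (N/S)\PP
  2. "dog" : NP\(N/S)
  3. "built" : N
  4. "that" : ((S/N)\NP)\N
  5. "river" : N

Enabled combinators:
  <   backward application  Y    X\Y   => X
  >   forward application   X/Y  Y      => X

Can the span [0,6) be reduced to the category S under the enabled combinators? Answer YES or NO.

[0,6] S   >
  [0,5] S/N   <
    [0,3] NP   <
      [0,2] N/S   <
        [0,1] "often" : PP
        [1,2] "near" : (N/S)\PP
      [2,3] "dog" : NP\(N/S)
    [3,5] (S/N)\NP   <
      [3,4] "built" : N
      [4,5] "that" : ((S/N)\NP)\N
  [5,6] "river" : N

YES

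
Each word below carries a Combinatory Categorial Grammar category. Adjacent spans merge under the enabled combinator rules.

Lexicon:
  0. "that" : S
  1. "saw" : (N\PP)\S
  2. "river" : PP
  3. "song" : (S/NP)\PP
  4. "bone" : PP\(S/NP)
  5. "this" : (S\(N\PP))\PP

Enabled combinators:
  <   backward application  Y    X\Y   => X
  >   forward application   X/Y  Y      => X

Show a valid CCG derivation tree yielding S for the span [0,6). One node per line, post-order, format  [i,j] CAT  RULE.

[0,1] S  lex  "that"
[1,2] (N\PP)\S  lex  "saw"
[0,2] N\PP  <  k=1
[2,3] PP  lex  "river"
[3,4] (S/NP)\PP  lex  "song"
[2,4] S/NP  <  k=3
[4,5] PP\(S/NP)  lex  "bone"
[2,5] PP  <  k=4
[5,6] (S\(N\PP))\PP  lex  "this"
[2,6] S\(N\PP)  <  k=5
[0,6] S  <  k=2

[0,6] S   <
  [0,2] N\PP   <
    [0,1] "that" : S
    [1,2] "saw" : (N\PP)\S
  [2,6] S\(N\PP)   <
    [2,5] PP   <
      [2,4] S/NP   <
        [2,3] "river" : PP
        [3,4] "song" : (S/NP)\PP
      [4,5] "bone" : PP\(S/NP)
    [5,6] "this" : (S\(N\PP))\PP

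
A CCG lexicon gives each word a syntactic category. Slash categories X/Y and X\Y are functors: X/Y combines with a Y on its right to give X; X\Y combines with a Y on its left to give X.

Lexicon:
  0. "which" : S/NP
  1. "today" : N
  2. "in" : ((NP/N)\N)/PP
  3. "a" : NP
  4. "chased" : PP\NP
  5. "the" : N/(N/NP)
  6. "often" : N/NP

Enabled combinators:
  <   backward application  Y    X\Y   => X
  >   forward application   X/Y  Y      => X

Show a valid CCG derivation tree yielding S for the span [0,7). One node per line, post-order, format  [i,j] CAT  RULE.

[0,1] S/NP  lex  "which"
[1,2] N  lex  "today"
[2,3] ((NP/N)\N)/PP  lex  "in"
[3,4] NP  lex  "a"
[4,5] PP\NP  lex  "chased"
[3,5] PP  <  k=4
[2,5] (NP/N)\N  >  k=3
[1,5] NP/N  <  k=2
[5,6] N/(N/NP)  lex  "the"
[6,7] N/NP  lex  "often"
[5,7] N  >  k=6
[1,7] NP  >  k=5
[0,7] S  >  k=1

[0,7] S   >
  [0,1] "which" : S/NP
  [1,7] NP   >
    [1,5] NP/N   <
      [1,2] "today" : N
      [2,5] (NP/N)\N   >
        [2,3] "in" : ((NP/N)\N)/PP
        [3,5] PP   <
          [3,4] "a" : NP
          [4,5] "chased" : PP\NP
    [5,7] N   >
      [5,6] "the" : N/(N/NP)
      [6,7] "often" : N/NP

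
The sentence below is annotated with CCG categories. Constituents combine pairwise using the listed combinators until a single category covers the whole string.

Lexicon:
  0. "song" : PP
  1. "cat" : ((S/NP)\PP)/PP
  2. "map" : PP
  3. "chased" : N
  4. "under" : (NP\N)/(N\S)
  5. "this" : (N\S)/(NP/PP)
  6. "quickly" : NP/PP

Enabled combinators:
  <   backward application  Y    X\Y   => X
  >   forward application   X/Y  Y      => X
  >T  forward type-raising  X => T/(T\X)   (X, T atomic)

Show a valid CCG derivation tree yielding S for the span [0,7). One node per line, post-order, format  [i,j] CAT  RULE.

[0,7] S   >
  [0,3] S/NP   <
    [0,1] "song" : PP
    [1,3] (S/NP)\PP   >
      [1,2] "cat" : ((S/NP)\PP)/PP
      [2,3] "map" : PP
  [3,7] NP   >
    [3,4] NP/(NP\N)   >T
      [3,4] "chased" : N
    [4,7] NP\N   >
      [4,5] "under" : (NP\N)/(N\S)
      [5,7] N\S   >
        [5,6] "this" : (N\S)/(NP/PP)
        [6,7] "quickly" : NP/PP

[0,1] PP  lex  "song"
[1,2] ((S/NP)\PP)/PP  lex  "cat"
[2,3] PP  lex  "map"
[1,3] (S/NP)\PP  >  k=2
[0,3] S/NP  <  k=1
[3,4] N  lex  "chased"
[3,4] NP/(NP\N)  >T
[4,5] (NP\N)/(N\S)  lex  "under"
[5,6] (N\S)/(NP/PP)  lex  "this"
[6,7] NP/PP  lex  "quickly"
[5,7] N\S  >  k=6
[4,7] NP\N  >  k=5
[3,7] NP  >  k=4
[0,7] S  >  k=3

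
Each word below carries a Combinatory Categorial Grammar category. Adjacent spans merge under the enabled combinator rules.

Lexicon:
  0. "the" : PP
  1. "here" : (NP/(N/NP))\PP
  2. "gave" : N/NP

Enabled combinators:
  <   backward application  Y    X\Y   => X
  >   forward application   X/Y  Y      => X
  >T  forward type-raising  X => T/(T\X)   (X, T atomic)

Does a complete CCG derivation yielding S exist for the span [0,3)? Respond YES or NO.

PP (NP/(N/NP))\PP N/NP
CKY chart[0,3] = {N/(N\NP), NP, NP/(NP\NP), PP/(PP\NP), S/(S\NP)}; S ∉ chart

NO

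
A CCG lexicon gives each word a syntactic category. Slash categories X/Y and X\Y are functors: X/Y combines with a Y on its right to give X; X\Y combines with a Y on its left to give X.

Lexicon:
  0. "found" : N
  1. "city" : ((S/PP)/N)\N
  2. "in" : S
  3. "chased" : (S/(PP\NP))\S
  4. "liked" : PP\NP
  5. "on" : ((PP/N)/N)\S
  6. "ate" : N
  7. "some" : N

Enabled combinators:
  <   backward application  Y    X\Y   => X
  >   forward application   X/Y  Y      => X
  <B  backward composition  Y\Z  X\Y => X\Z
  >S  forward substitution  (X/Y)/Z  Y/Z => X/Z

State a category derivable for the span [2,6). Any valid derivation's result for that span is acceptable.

(PP/N)/N

[0,8] S   >
  [0,7] S/N   >S
    [0,2] (S/PP)/N   <
      [0,1] "found" : N
      [1,2] "city" : ((S/PP)/N)\N
    [2,7] PP/N   >
      [2,6] (PP/N)/N   <
        [2,5] S   >
          [2,4] S/(PP\NP)   <
            [2,3] "in" : S
            [3,4] "chased" : (S/(PP\NP))\S
          [4,5] "liked" : PP\NP
        [5,6] "on" : ((PP/N)/N)\S
      [6,7] "ate" : N
  [7,8] "some" : N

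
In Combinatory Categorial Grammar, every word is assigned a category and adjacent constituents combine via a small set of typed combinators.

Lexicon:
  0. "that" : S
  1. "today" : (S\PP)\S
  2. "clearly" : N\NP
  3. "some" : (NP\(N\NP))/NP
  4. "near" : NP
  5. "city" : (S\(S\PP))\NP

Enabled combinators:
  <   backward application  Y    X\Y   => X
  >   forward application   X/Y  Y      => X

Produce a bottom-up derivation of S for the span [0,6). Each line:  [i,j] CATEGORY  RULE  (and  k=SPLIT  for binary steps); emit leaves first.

[0,1] S  lex  "that"
[1,2] (S\PP)\S  lex  "today"
[0,2] S\PP  <  k=1
[2,3] N\NP  lex  "clearly"
[3,4] (NP\(N\NP))/NP  lex  "some"
[4,5] NP  lex  "near"
[3,5] NP\(N\NP)  >  k=4
[2,5] NP  <  k=3
[5,6] (S\(S\PP))\NP  lex  "city"
[2,6] S\(S\PP)  <  k=5
[0,6] S  <  k=2

[0,6] S   <
  [0,2] S\PP   <
    [0,1] "that" : S
    [1,2] "today" : (S\PP)\S
  [2,6] S\(S\PP)   <
    [2,5] NP   <
      [2,3] "clearly" : N\NP
      [3,5] NP\(N\NP)   >
        [3,4] "some" : (NP\(N\NP))/NP
        [4,5] "near" : NP
    [5,6] "city" : (S\(S\PP))\NP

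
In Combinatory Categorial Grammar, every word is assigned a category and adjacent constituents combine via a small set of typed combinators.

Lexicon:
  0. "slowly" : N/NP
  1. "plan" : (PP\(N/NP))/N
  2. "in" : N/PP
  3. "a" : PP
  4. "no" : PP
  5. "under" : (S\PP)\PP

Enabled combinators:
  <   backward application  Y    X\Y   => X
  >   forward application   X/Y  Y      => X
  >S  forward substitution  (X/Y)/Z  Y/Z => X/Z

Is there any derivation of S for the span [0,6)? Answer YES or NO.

[0,6] S   <
  [0,4] PP   <
    [0,1] "slowly" : N/NP
    [1,4] PP\(N/NP)   >
      [1,2] "plan" : (PP\(N/NP))/N
      [2,4] N   >
        [2,3] "in" : N/PP
        [3,4] "a" : PP
  [4,6] S\PP   <
    [4,5] "no" : PP
    [5,6] "under" : (S\PP)\PP

YES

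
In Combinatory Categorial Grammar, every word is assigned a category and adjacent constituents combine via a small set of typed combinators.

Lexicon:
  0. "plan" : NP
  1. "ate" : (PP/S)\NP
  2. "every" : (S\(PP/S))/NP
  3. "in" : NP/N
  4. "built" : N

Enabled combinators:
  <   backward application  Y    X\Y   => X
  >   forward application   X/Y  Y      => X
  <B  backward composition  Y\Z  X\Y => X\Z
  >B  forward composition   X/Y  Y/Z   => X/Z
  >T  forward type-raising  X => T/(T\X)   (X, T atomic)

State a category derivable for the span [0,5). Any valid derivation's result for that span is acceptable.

S

[0,5] S   <
  [0,2] PP/S   <
    [0,1] "plan" : NP
    [1,2] "ate" : (PP/S)\NP
  [2,5] S\(PP/S)   >
    [2,3] "every" : (S\(PP/S))/NP
    [3,5] NP   >
      [3,4] "in" : NP/N
      [4,5] "built" : N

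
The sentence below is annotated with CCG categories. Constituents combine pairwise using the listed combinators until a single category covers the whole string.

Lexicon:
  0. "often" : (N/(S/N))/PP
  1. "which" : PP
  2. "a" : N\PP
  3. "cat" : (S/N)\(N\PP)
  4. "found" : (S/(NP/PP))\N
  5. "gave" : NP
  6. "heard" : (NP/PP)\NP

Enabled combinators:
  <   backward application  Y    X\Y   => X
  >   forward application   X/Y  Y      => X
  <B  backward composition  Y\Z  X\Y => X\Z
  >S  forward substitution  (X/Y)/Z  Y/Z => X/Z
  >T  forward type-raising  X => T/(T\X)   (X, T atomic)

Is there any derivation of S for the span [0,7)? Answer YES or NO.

[0,7] S   >
  [0,5] S/(NP/PP)   <
    [0,4] N   >
      [0,2] N/(S/N)   >
        [0,1] "often" : (N/(S/N))/PP
        [1,2] "which" : PP
      [2,4] S/N   <
        [2,3] "a" : N\PP
        [3,4] "cat" : (S/N)\(N\PP)
    [4,5] "found" : (S/(NP/PP))\N
  [5,7] NP/PP   <
    [5,6] "gave" : NP
    [6,7] "heard" : (NP/PP)\NP

YES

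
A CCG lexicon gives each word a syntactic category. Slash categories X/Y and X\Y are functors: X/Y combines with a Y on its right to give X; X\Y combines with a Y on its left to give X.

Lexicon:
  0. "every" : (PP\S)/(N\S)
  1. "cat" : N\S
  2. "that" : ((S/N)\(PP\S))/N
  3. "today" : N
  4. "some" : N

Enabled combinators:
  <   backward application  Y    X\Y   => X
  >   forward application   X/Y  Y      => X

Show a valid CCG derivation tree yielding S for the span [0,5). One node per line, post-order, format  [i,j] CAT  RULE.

[0,5] S   >
  [0,4] S/N   <
    [0,2] PP\S   >
      [0,1] "every" : (PP\S)/(N\S)
      [1,2] "cat" : N\S
    [2,4] (S/N)\(PP\S)   >
      [2,3] "that" : ((S/N)\(PP\S))/N
      [3,4] "today" : N
  [4,5] "some" : N

[0,1] (PP\S)/(N\S)  lex  "every"
[1,2] N\S  lex  "cat"
[0,2] PP\S  >  k=1
[2,3] ((S/N)\(PP\S))/N  lex  "that"
[3,4] N  lex  "today"
[2,4] (S/N)\(PP\S)  >  k=3
[0,4] S/N  <  k=2
[4,5] N  lex  "some"
[0,5] S  >  k=4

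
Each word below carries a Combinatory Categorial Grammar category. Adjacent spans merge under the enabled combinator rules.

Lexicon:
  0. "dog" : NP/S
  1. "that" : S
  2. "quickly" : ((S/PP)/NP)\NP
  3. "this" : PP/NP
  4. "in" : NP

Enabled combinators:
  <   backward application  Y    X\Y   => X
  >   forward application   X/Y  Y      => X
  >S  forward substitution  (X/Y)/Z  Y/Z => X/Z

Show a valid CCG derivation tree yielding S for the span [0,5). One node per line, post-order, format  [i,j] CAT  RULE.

[0,5] S   >
  [0,4] S/NP   >S
    [0,3] (S/PP)/NP   <
      [0,2] NP   >
        [0,1] "dog" : NP/S
        [1,2] "that" : S
      [2,3] "quickly" : ((S/PP)/NP)\NP
    [3,4] "this" : PP/NP
  [4,5] "in" : NP

[0,1] NP/S  lex  "dog"
[1,2] S  lex  "that"
[0,2] NP  >  k=1
[2,3] ((S/PP)/NP)\NP  lex  "quickly"
[0,3] (S/PP)/NP  <  k=2
[3,4] PP/NP  lex  "this"
[0,4] S/NP  >S  k=3
[4,5] NP  lex  "in"
[0,5] S  >  k=4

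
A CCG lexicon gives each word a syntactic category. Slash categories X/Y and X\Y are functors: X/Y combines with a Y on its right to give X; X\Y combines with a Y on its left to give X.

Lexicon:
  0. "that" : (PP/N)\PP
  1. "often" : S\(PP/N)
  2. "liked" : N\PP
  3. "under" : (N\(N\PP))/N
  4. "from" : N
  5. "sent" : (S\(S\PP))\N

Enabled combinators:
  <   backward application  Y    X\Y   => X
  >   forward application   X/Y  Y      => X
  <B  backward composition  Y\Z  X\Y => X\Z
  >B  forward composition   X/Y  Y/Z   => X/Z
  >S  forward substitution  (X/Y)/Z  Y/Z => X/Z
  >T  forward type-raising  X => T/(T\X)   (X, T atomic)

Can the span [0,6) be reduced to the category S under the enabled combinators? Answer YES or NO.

YES

[0,6] S   <
  [0,2] S\PP   <B
    [0,1] "that" : (PP/N)\PP
    [1,2] "often" : S\(PP/N)
  [2,6] S\(S\PP)   <
    [2,5] N   <
      [2,3] "liked" : N\PP
      [3,5] N\(N\PP)   >
        [3,4] "under" : (N\(N\PP))/N
        [4,5] "from" : N
    [5,6] "sent" : (S\(S\PP))\N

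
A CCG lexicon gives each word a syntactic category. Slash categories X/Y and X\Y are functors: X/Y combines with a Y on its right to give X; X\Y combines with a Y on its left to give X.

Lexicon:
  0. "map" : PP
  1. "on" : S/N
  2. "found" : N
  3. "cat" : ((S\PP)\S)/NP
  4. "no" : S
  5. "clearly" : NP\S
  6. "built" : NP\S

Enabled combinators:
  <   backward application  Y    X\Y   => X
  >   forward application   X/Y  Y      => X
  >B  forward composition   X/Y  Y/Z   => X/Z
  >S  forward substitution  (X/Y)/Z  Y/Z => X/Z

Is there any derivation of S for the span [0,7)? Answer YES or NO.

PP S/N N ((S\PP)\S)/NP S NP\S NP\S
CKY chart[0,7] = {NP}; S ∉ chart

NO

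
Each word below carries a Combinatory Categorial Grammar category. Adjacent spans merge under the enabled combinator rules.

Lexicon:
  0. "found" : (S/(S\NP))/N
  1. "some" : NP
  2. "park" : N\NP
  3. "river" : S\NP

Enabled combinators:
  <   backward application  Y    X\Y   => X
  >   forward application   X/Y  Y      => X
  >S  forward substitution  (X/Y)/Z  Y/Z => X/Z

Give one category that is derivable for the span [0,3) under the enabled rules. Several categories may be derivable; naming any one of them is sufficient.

[0,4] S   >
  [0,3] S/(S\NP)   >
    [0,1] "found" : (S/(S\NP))/N
    [1,3] N   <
      [1,2] "some" : NP
      [2,3] "park" : N\NP
  [3,4] "river" : S\NP

S/(S\NP)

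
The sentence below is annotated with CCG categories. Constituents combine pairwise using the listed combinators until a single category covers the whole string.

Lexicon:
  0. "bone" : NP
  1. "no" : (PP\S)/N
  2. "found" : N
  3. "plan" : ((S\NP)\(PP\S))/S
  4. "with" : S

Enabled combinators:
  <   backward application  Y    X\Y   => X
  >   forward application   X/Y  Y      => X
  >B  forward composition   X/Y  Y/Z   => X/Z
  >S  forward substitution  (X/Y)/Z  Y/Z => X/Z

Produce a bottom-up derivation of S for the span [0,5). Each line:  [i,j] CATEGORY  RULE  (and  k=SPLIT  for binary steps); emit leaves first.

[0,5] S   <
  [0,1] "bone" : NP
  [1,5] S\NP   <
    [1,3] PP\S   >
      [1,2] "no" : (PP\S)/N
      [2,3] "found" : N
    [3,5] (S\NP)\(PP\S)   >
      [3,4] "plan" : ((S\NP)\(PP\S))/S
      [4,5] "with" : S

[0,1] NP  lex  "bone"
[1,2] (PP\S)/N  lex  "no"
[2,3] N  lex  "found"
[1,3] PP\S  >  k=2
[3,4] ((S\NP)\(PP\S))/S  lex  "plan"
[4,5] S  lex  "with"
[3,5] (S\NP)\(PP\S)  >  k=4
[1,5] S\NP  <  k=3
[0,5] S  <  k=1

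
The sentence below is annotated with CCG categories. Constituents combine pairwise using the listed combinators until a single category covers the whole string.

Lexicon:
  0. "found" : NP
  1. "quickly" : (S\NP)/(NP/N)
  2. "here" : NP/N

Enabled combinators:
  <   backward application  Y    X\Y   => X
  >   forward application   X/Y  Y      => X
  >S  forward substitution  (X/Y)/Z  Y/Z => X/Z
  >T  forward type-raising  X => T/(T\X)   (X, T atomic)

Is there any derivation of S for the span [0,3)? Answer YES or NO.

YES

[0,3] S   <
  [0,1] "found" : NP
  [1,3] S\NP   >
    [1,2] "quickly" : (S\NP)/(NP/N)
    [2,3] "here" : NP/N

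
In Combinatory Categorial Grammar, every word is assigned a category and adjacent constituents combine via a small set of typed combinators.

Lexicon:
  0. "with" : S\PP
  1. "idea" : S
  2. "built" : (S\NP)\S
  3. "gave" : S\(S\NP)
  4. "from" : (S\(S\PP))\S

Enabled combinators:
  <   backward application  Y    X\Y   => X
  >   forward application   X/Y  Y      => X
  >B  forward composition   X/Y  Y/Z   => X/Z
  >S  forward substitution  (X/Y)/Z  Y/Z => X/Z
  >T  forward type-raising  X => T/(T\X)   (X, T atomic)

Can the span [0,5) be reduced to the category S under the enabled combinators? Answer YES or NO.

YES

[0,5] S   <
  [0,1] "with" : S\PP
  [1,5] S\(S\PP)   <
    [1,4] S   <
      [1,3] S\NP   <
        [1,2] "idea" : S
        [2,3] "built" : (S\NP)\S
      [3,4] "gave" : S\(S\NP)
    [4,5] "from" : (S\(S\PP))\S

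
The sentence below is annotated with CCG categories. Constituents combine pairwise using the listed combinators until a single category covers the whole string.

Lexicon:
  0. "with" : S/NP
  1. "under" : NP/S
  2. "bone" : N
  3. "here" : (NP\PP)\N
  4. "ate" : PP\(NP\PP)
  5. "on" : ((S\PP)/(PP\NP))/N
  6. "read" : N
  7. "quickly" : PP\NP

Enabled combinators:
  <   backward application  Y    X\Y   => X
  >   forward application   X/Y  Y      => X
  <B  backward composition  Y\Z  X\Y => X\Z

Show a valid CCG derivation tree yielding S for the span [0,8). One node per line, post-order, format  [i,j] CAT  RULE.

[0,8] S   >
  [0,1] "with" : S/NP
  [1,8] NP   >
    [1,2] "under" : NP/S
    [2,8] S   <
      [2,5] PP   <
        [2,4] NP\PP   <
          [2,3] "bone" : N
          [3,4] "here" : (NP\PP)\N
        [4,5] "ate" : PP\(NP\PP)
      [5,8] S\PP   >
        [5,7] (S\PP)/(PP\NP)   >
          [5,6] "on" : ((S\PP)/(PP\NP))/N
          [6,7] "read" : N
        [7,8] "quickly" : PP\NP

[0,1] S/NP  lex  "with"
[1,2] NP/S  lex  "under"
[2,3] N  lex  "bone"
[3,4] (NP\PP)\N  lex  "here"
[2,4] NP\PP  <  k=3
[4,5] PP\(NP\PP)  lex  "ate"
[2,5] PP  <  k=4
[5,6] ((S\PP)/(PP\NP))/N  lex  "on"
[6,7] N  lex  "read"
[5,7] (S\PP)/(PP\NP)  >  k=6
[7,8] PP\NP  lex  "quickly"
[5,8] S\PP  >  k=7
[2,8] S  <  k=5
[1,8] NP  >  k=2
[0,8] S  >  k=1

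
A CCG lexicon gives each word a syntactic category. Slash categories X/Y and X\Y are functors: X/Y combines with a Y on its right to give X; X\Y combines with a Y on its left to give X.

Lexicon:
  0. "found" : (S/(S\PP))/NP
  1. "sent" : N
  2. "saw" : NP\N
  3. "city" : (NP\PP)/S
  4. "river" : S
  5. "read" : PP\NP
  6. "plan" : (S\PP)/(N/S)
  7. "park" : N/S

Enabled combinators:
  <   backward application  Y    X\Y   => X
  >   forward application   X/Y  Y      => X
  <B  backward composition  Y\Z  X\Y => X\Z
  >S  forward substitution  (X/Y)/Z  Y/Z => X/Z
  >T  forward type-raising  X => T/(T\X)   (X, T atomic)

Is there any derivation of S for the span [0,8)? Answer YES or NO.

[0,8] S   >
  [0,3] S/(S\PP)   >
    [0,1] "found" : (S/(S\PP))/NP
    [1,3] NP   >
      [1,2] NP/(NP\N)   >T
        [1,2] "sent" : N
      [2,3] "saw" : NP\N
  [3,8] S\PP   <B
    [3,5] NP\PP   >
      [3,4] "city" : (NP\PP)/S
      [4,5] "river" : S
    [5,8] S\NP   <B
      [5,6] "read" : PP\NP
      [6,8] S\PP   >
        [6,7] "plan" : (S\PP)/(N/S)
        [7,8] "park" : N/S

YES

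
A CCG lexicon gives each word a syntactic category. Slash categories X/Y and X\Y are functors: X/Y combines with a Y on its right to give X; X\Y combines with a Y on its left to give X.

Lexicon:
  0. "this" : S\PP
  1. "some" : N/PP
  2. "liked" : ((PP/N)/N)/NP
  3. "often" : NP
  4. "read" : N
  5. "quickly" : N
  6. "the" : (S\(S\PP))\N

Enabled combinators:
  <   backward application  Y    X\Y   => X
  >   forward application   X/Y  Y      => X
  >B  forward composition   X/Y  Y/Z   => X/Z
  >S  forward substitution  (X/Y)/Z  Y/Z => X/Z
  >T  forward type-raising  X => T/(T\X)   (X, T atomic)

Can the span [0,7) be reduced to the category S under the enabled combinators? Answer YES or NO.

YES

[0,7] S   <
  [0,1] "this" : S\PP
  [1,7] S\(S\PP)   <
    [1,6] N   >
      [1,2] "some" : N/PP
      [2,6] PP   >
        [2,5] PP/N   >
          [2,4] (PP/N)/N   >
            [2,3] "liked" : ((PP/N)/N)/NP
            [3,4] "often" : NP
          [4,5] "read" : N
        [5,6] "quickly" : N
    [6,7] "the" : (S\(S\PP))\N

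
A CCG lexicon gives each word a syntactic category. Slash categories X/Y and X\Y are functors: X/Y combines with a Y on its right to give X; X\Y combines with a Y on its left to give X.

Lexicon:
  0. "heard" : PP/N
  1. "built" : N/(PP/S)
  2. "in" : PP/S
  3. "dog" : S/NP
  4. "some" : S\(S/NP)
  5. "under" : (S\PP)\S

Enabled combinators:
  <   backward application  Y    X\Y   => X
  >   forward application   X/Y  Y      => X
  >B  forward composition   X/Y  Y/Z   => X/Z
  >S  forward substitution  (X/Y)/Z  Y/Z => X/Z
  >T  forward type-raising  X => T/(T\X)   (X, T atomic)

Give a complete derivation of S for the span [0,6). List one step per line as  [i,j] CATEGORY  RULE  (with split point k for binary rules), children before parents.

[0,1] PP/N  lex  "heard"
[1,2] N/(PP/S)  lex  "built"
[2,3] PP/S  lex  "in"
[1,3] N  >  k=2
[0,3] PP  >  k=1
[3,4] S/NP  lex  "dog"
[4,5] S\(S/NP)  lex  "some"
[3,5] S  <  k=4
[5,6] (S\PP)\S  lex  "under"
[3,6] S\PP  <  k=5
[0,6] S  <  k=3

[0,6] S   <
  [0,3] PP   >
    [0,1] "heard" : PP/N
    [1,3] N   >
      [1,2] "built" : N/(PP/S)
      [2,3] "in" : PP/S
  [3,6] S\PP   <
    [3,5] S   <
      [3,4] "dog" : S/NP
      [4,5] "some" : S\(S/NP)
    [5,6] "under" : (S\PP)\S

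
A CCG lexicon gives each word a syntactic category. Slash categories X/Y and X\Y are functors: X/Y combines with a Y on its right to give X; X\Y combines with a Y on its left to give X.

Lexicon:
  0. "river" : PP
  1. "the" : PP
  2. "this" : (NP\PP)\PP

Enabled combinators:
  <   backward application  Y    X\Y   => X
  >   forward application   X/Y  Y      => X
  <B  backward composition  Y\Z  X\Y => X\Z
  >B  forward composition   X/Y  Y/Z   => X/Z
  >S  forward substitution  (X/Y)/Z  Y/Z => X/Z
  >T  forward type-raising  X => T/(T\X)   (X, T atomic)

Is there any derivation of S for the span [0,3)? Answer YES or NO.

PP PP (NP\PP)\PP
CKY chart[0,3] = {N/(N\NP), NP, NP/(NP\NP), PP/(PP\NP), S/(S\NP)}; S ∉ chart

NO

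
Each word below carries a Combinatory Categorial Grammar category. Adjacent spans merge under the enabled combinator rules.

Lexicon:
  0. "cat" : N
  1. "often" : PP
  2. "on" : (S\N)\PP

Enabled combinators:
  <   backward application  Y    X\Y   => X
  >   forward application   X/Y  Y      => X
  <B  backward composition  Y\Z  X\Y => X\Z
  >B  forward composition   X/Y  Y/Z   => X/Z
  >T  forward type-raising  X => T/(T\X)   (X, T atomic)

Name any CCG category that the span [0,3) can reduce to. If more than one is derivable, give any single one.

[0,3] S   <
  [0,1] "cat" : N
  [1,3] S\N   <
    [1,2] "often" : PP
    [2,3] "on" : (S\N)\PP

S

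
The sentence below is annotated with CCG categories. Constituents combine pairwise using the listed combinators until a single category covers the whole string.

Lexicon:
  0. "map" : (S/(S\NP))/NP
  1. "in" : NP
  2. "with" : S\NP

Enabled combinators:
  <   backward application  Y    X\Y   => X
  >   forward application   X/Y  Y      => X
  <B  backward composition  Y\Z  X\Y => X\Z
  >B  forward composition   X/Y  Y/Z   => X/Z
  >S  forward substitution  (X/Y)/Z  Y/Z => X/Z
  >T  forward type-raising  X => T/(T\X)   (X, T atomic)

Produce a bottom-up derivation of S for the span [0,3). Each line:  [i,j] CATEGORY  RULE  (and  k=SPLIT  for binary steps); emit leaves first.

[0,3] S   >
  [0,2] S/(S\NP)   >
    [0,1] "map" : (S/(S\NP))/NP
    [1,2] "in" : NP
  [2,3] "with" : S\NP

[0,1] (S/(S\NP))/NP  lex  "map"
[1,2] NP  lex  "in"
[0,2] S/(S\NP)  >  k=1
[2,3] S\NP  lex  "with"
[0,3] S  >  k=2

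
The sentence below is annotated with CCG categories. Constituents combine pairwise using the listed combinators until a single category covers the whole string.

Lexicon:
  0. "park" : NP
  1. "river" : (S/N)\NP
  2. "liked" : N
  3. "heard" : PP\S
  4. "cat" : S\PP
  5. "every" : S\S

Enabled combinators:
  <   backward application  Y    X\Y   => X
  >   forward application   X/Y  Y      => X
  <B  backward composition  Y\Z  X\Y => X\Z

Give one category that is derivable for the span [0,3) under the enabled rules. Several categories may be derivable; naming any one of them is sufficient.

S

[0,6] S   <
  [0,4] PP   <
    [0,3] S   >
      [0,2] S/N   <
        [0,1] "park" : NP
        [1,2] "river" : (S/N)\NP
      [2,3] "liked" : N
    [3,4] "heard" : PP\S
  [4,6] S\PP   <B
    [4,5] "cat" : S\PP
    [5,6] "every" : S\S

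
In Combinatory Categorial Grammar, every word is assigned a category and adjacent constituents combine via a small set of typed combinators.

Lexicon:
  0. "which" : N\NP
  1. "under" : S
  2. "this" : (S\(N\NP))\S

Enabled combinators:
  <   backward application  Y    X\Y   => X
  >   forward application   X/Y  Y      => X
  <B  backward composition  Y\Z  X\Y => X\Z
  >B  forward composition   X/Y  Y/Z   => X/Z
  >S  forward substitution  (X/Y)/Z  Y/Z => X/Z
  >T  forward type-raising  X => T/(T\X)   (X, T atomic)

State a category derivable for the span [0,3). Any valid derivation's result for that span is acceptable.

[0,3] S   <
  [0,1] "which" : N\NP
  [1,3] S\(N\NP)   <
    [1,2] "under" : S
    [2,3] "this" : (S\(N\NP))\S

S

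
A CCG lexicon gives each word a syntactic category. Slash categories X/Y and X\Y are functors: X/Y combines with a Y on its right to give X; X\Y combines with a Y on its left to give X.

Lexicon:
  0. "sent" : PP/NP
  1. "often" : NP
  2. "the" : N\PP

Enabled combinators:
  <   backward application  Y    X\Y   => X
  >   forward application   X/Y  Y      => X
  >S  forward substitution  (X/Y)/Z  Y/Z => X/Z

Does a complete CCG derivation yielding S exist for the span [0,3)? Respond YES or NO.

NO

PP/NP NP N\PP
CKY chart[0,3] = {N}; S ∉ chart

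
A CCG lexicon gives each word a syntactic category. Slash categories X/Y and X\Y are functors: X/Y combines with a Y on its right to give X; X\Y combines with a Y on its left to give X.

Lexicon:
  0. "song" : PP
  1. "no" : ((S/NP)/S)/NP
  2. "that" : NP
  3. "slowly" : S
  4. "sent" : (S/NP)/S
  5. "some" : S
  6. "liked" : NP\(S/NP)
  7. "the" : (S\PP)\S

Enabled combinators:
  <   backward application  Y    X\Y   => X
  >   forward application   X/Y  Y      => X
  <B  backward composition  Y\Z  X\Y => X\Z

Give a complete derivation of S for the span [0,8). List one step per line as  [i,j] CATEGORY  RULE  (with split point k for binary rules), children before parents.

[0,1] PP  lex  "song"
[1,2] ((S/NP)/S)/NP  lex  "no"
[2,3] NP  lex  "that"
[1,3] (S/NP)/S  >  k=2
[3,4] S  lex  "slowly"
[1,4] S/NP  >  k=3
[4,5] (S/NP)/S  lex  "sent"
[5,6] S  lex  "some"
[4,6] S/NP  >  k=5
[6,7] NP\(S/NP)  lex  "liked"
[4,7] NP  <  k=6
[1,7] S  >  k=4
[7,8] (S\PP)\S  lex  "the"
[1,8] S\PP  <  k=7
[0,8] S  <  k=1

[0,8] S   <
  [0,1] "song" : PP
  [1,8] S\PP   <
    [1,7] S   >
      [1,4] S/NP   >
        [1,3] (S/NP)/S   >
          [1,2] "no" : ((S/NP)/S)/NP
          [2,3] "that" : NP
        [3,4] "slowly" : S
      [4,7] NP   <
        [4,6] S/NP   >
          [4,5] "sent" : (S/NP)/S
          [5,6] "some" : S
        [6,7] "liked" : NP\(S/NP)
    [7,8] "the" : (S\PP)\S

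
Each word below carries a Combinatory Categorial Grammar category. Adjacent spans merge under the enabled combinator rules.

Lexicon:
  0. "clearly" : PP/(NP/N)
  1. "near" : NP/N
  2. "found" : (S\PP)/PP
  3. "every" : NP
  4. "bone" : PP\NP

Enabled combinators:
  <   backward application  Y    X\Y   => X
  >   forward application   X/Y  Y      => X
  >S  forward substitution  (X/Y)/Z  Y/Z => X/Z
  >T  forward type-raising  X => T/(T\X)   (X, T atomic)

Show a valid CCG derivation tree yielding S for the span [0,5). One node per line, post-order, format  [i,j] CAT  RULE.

[0,1] PP/(NP/N)  lex  "clearly"
[1,2] NP/N  lex  "near"
[0,2] PP  >  k=1
[2,3] (S\PP)/PP  lex  "found"
[3,4] NP  lex  "every"
[4,5] PP\NP  lex  "bone"
[3,5] PP  <  k=4
[2,5] S\PP  >  k=3
[0,5] S  <  k=2

[0,5] S   <
  [0,2] PP   >
    [0,1] "clearly" : PP/(NP/N)
    [1,2] "near" : NP/N
  [2,5] S\PP   >
    [2,3] "found" : (S\PP)/PP
    [3,5] PP   <
      [3,4] "every" : NP
      [4,5] "bone" : PP\NP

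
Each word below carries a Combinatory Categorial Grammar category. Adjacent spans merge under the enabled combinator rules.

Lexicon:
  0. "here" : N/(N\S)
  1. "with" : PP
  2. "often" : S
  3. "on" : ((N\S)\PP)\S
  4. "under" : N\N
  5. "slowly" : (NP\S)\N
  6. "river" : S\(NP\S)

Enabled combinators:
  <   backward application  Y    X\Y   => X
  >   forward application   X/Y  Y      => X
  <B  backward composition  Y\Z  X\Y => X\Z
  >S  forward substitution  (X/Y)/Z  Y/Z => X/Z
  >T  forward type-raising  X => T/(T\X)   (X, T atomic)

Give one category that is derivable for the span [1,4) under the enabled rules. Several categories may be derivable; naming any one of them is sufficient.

[0,7] S   <
  [0,4] N   >
    [0,1] "here" : N/(N\S)
    [1,4] N\S   <
      [1,2] "with" : PP
      [2,4] (N\S)\PP   <
        [2,3] "often" : S
        [3,4] "on" : ((N\S)\PP)\S
  [4,7] S\N   <B
    [4,5] "under" : N\N
    [5,7] S\N   <B
      [5,6] "slowly" : (NP\S)\N
      [6,7] "river" : S\(NP\S)

N\S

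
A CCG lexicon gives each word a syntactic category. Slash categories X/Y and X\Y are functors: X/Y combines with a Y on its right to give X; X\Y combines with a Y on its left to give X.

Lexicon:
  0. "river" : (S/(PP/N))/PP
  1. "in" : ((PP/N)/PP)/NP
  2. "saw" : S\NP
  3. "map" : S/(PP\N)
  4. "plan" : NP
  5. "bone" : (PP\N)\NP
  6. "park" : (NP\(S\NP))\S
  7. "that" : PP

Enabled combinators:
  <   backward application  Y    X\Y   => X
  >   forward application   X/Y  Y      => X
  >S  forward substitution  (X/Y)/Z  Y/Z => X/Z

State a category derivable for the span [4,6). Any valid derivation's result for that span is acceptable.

PP\N

[0,8] S   >
  [0,7] S/PP   >S
    [0,1] "river" : (S/(PP/N))/PP
    [1,7] (PP/N)/PP   >
      [1,2] "in" : ((PP/N)/PP)/NP
      [2,7] NP   <
        [2,3] "saw" : S\NP
        [3,7] NP\(S\NP)   <
          [3,6] S   >
            [3,4] "map" : S/(PP\N)
            [4,6] PP\N   <
              [4,5] "plan" : NP
              [5,6] "bone" : (PP\N)\NP
          [6,7] "park" : (NP\(S\NP))\S
  [7,8] "that" : PP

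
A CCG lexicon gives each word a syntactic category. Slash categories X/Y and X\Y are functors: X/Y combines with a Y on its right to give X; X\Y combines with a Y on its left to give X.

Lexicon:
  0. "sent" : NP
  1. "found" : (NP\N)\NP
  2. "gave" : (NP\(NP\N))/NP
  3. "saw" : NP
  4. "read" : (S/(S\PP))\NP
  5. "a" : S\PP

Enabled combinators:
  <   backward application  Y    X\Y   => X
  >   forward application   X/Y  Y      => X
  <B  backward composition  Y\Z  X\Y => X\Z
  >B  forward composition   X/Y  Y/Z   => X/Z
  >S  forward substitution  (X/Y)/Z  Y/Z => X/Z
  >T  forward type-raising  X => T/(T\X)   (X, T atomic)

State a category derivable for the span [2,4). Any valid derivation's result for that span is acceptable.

NP\(NP\N)

[0,6] S   >
  [0,5] S/(S\PP)   <
    [0,4] NP   <
      [0,2] NP\N   <
        [0,1] "sent" : NP
        [1,2] "found" : (NP\N)\NP
      [2,4] NP\(NP\N)   >
        [2,3] "gave" : (NP\(NP\N))/NP
        [3,4] "saw" : NP
    [4,5] "read" : (S/(S\PP))\NP
  [5,6] "a" : S\PP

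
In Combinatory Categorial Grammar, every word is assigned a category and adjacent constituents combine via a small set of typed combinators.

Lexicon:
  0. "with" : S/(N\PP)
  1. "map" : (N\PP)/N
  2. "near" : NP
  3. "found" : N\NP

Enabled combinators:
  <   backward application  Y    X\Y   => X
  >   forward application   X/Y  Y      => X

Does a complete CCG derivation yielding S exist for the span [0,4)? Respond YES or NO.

[0,4] S   >
  [0,1] "with" : S/(N\PP)
  [1,4] N\PP   >
    [1,2] "map" : (N\PP)/N
    [2,4] N   <
      [2,3] "near" : NP
      [3,4] "found" : N\NP

YES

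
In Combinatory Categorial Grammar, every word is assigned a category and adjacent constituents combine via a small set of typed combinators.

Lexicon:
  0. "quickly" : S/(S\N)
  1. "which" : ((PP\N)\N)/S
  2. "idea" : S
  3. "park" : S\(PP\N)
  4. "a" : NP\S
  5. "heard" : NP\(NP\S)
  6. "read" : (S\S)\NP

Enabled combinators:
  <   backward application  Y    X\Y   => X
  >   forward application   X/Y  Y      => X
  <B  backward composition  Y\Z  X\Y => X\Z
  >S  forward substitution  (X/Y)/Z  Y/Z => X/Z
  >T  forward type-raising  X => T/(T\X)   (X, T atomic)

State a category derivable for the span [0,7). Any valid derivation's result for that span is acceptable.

S

[0,7] S   >
  [0,1] "quickly" : S/(S\N)
  [1,7] S\N   <B
    [1,4] S\N   <B
      [1,3] (PP\N)\N   >
        [1,2] "which" : ((PP\N)\N)/S
        [2,3] "idea" : S
      [3,4] "park" : S\(PP\N)
    [4,7] S\S   <
      [4,6] NP   <
        [4,5] "a" : NP\S
        [5,6] "heard" : NP\(NP\S)
      [6,7] "read" : (S\S)\NP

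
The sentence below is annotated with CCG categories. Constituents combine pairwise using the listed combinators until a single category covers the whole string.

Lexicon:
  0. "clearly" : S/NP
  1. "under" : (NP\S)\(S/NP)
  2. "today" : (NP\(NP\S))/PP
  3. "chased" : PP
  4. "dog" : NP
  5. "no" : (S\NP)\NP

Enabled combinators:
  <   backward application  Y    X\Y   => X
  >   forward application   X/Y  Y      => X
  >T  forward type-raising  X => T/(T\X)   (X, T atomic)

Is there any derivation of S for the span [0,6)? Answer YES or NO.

[0,6] S   <
  [0,4] NP   <
    [0,2] NP\S   <
      [0,1] "clearly" : S/NP
      [1,2] "under" : (NP\S)\(S/NP)
    [2,4] NP\(NP\S)   >
      [2,3] "today" : (NP\(NP\S))/PP
      [3,4] "chased" : PP
  [4,6] S\NP   <
    [4,5] "dog" : NP
    [5,6] "no" : (S\NP)\NP

YES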